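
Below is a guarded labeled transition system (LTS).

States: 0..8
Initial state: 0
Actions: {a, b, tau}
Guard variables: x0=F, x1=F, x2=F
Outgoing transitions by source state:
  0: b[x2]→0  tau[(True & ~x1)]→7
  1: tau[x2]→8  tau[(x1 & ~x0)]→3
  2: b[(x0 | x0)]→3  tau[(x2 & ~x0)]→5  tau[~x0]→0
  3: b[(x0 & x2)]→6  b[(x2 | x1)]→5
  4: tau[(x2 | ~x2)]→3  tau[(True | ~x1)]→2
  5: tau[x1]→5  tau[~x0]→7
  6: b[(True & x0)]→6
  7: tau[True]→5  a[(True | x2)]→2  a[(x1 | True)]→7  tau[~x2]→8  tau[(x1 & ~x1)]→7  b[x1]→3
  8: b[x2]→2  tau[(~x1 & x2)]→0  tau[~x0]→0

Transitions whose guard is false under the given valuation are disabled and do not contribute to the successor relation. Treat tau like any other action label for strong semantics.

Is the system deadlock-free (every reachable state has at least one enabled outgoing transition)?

Answer: DEADLOCK-FREE

Analysis:
Reachable = {0,2,5,7,8}
  0: tau→7  [1 exit(s)]
  2: tau→0  [1 exit(s)]
  5: tau→7  [1 exit(s)]
  7: a→2  a→7  tau→5  tau→8  [4 exit(s)]
  8: tau→0  [1 exit(s)]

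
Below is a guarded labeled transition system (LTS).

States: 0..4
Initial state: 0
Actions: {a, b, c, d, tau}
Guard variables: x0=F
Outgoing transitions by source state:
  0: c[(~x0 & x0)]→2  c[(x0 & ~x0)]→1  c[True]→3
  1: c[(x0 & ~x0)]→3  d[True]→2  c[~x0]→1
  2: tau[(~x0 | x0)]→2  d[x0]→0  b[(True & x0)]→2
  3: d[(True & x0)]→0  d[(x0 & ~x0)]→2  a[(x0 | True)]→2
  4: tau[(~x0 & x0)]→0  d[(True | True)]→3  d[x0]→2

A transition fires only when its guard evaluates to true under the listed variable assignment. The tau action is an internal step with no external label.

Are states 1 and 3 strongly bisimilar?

Bisimulation quotient by refinement:
  round 0: {{0,1,2,3,4}}
  round 1: {{0},{1},{2},{3},{4}}
5 equivalence class(es) (converged in 2)
class of 1: {1}; class of 3: {3}

Answer: NOT BISIMILAR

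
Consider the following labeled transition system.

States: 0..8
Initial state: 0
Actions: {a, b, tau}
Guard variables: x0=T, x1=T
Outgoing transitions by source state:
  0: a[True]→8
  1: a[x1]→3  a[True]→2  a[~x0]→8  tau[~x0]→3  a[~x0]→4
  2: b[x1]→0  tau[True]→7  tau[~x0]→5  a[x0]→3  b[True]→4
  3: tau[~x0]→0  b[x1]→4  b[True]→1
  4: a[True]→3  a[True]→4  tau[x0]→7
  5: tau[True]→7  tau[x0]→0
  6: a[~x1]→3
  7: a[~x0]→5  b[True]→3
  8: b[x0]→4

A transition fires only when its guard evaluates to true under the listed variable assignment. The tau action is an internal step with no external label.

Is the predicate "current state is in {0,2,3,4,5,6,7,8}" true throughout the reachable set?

Answer: INVARIANT VIOLATED at state 1

Trace:
Inv-set: {0,2,3,4,5,6,7,8}
Reachable = {0,1,2,3,4,7,8}
  0: safe
  1: VIOLATES
  2: safe
  3: safe
  4: safe
  7: safe
  8: safe
counterexample path to 1: a·b·a·b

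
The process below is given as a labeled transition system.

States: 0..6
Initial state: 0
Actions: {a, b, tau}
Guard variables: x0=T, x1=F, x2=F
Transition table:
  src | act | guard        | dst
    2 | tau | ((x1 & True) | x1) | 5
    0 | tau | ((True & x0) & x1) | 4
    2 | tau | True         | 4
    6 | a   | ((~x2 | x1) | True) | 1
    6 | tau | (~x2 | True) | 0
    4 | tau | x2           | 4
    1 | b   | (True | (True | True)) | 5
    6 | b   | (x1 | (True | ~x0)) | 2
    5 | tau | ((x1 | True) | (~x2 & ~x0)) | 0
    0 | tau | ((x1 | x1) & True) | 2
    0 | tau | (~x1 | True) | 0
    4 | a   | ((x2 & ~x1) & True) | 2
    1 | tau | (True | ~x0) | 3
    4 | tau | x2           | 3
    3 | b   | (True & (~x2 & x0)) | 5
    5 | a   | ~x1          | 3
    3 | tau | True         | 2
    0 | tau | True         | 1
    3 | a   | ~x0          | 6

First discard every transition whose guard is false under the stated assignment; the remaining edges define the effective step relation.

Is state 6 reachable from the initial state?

Answer: UNREACHABLE

Trace:
12 transition(s) survive guard evaluation.
L0 = {0}
L1 = {1}  total {0,1}
L2 = {3,5}  total {0,1,3,5}
L3 = {2}  total {0,1,2,3,5}
L4 = {4}  total {0,1,2,3,4,5}
R = {0,1,2,3,4,5}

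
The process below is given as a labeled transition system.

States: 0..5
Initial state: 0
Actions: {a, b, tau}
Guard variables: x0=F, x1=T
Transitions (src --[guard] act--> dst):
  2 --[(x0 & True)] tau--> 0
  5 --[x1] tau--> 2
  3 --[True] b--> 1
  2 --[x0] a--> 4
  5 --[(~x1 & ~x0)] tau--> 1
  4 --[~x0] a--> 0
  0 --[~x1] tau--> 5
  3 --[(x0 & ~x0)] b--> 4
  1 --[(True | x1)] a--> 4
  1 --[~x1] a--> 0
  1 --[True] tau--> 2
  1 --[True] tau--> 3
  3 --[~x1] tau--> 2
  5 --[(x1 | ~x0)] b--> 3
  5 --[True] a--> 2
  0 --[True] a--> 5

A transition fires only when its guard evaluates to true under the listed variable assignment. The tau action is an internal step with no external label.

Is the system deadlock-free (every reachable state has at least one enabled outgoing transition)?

Answer: DEADLOCK at state 2

Working:
Reachable = {0,1,2,3,4,5}
  0: a→5  [deg 1]
  1: a→4  tau→2  tau→3  [deg 3]
  2: ∅  [STUCK]
  3: b→1  [deg 1]
  4: a→0  [deg 1]
  5: a→2  b→3  tau→2  [deg 3]
trace reaching 2: a·tau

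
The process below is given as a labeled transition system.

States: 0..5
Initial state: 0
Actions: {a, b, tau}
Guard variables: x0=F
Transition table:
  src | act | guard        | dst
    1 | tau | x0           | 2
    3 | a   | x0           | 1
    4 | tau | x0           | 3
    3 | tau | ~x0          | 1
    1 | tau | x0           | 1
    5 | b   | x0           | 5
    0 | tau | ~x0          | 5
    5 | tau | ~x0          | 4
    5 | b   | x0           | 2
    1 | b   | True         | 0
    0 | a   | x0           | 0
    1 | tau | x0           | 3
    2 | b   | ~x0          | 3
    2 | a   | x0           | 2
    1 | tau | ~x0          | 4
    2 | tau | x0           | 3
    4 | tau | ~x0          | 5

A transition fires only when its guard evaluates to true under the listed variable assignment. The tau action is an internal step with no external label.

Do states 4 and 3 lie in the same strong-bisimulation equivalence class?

Bisimulation quotient by refinement:
  π0 = {{0,1,2,3,4,5}}
  π1 = {{0,3,4,5},{1},{2}}
  π2 = {{0,4,5},{1},{2},{3}}
Fixed point at round 3; 4 class(es).
4∈{0,4,5}, 3∈{3}

Answer: NOT BISIMILAR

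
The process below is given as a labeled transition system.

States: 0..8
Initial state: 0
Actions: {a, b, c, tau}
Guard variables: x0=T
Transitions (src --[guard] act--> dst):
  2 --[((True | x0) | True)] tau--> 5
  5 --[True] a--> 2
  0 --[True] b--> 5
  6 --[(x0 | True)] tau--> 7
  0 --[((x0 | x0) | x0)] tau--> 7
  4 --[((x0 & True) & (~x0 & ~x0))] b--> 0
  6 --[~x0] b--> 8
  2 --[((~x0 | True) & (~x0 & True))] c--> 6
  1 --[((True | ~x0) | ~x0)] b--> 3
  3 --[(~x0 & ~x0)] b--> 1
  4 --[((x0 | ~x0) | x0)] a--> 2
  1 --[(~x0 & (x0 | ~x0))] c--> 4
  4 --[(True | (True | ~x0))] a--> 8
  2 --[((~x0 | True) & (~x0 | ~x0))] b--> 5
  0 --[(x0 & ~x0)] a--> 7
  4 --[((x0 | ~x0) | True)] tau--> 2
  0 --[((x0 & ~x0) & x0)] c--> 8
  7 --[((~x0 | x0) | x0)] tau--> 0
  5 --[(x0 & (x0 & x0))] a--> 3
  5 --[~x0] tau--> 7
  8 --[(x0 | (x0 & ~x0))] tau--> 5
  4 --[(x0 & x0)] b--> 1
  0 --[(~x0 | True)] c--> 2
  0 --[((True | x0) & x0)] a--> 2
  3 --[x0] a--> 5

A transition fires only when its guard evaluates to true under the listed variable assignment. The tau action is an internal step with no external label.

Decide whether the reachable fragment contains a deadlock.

R = {0,2,3,5,7}
  0: a→2  b→5  c→2  tau→7  [4 out]
  2: tau→5  [1 out]
  3: a→5  [1 out]
  5: a→2  a→3  [2 out]
  7: tau→0  [1 out]

Answer: DEADLOCK-FREE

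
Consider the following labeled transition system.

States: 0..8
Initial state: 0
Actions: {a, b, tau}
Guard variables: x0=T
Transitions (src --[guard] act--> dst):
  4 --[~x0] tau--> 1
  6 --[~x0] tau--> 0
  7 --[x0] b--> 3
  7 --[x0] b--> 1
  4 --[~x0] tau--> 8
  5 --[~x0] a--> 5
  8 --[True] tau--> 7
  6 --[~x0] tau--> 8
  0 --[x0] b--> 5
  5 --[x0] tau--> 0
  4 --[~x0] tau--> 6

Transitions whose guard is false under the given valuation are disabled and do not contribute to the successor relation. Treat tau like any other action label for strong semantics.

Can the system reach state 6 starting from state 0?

5 transition(s) survive guard evaluation.
L0 = {0}
L1 = {5}  cumulative {0,5}
Reach set: {0,5}

Answer: UNREACHABLE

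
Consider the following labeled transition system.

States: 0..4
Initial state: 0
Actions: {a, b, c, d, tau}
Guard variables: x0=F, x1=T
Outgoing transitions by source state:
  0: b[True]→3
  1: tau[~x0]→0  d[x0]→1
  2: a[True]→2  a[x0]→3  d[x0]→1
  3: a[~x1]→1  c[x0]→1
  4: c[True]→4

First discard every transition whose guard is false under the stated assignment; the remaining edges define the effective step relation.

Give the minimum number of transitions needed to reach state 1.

Answer: UNREACHABLE

Working:
Breadth-first toward 1:
  Layer 0: {0}
  Layer 1: {3}
1 never appears.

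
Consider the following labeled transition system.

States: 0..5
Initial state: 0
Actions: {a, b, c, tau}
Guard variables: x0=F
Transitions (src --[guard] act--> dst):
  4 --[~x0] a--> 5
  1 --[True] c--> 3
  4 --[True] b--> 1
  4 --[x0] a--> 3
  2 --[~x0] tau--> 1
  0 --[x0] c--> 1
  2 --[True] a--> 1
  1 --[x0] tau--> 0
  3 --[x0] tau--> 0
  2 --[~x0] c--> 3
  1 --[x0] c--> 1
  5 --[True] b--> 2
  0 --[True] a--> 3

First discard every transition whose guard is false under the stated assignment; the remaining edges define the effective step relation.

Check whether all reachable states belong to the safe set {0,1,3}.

Inv-set: {0,1,3}
Reachable = {0,3}
  0: safe
  3: safe

Answer: INVARIANT HOLDS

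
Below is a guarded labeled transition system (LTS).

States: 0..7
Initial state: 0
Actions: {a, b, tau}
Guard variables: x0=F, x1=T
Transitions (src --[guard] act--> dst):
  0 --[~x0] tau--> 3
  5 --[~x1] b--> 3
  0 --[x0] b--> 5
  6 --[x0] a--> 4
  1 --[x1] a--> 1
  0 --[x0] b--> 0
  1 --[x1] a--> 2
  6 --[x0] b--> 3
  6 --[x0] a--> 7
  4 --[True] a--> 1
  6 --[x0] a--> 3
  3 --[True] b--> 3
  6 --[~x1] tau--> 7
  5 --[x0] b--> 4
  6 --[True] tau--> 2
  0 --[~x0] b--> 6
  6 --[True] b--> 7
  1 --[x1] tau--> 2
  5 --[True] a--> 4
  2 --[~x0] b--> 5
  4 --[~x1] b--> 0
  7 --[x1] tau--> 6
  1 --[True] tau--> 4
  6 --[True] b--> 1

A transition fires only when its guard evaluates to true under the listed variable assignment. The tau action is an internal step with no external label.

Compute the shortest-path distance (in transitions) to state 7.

Answer: 2

Trace:
Breadth-first toward 7:
  depth 0: {0}
  depth 1: {3,6}
  depth 2: {1,2,7}
first hit 7 at d=2 via b·b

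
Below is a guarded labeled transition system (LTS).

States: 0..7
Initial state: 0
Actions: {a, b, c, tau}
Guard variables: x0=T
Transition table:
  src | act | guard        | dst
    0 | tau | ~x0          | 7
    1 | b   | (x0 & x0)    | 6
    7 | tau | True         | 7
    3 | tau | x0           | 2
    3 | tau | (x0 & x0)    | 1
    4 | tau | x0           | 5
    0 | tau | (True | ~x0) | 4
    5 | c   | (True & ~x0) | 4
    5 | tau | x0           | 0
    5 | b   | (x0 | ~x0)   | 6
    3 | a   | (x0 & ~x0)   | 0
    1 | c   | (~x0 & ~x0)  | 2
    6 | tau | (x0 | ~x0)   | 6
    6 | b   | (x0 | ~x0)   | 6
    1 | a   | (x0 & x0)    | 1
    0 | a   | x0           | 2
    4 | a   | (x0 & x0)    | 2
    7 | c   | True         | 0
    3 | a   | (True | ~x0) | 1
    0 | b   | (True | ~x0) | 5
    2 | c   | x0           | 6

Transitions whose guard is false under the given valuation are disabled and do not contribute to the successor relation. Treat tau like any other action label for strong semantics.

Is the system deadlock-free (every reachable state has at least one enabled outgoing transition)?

Answer: DEADLOCK-FREE

Trace:
Reachable = {0,2,4,5,6}
  0: a→2  b→5  tau→4  [3 out]
  2: c→6  [1 out]
  4: a→2  tau→5  [2 out]
  5: b→6  tau→0  [2 out]
  6: b→6  tau→6  [2 out]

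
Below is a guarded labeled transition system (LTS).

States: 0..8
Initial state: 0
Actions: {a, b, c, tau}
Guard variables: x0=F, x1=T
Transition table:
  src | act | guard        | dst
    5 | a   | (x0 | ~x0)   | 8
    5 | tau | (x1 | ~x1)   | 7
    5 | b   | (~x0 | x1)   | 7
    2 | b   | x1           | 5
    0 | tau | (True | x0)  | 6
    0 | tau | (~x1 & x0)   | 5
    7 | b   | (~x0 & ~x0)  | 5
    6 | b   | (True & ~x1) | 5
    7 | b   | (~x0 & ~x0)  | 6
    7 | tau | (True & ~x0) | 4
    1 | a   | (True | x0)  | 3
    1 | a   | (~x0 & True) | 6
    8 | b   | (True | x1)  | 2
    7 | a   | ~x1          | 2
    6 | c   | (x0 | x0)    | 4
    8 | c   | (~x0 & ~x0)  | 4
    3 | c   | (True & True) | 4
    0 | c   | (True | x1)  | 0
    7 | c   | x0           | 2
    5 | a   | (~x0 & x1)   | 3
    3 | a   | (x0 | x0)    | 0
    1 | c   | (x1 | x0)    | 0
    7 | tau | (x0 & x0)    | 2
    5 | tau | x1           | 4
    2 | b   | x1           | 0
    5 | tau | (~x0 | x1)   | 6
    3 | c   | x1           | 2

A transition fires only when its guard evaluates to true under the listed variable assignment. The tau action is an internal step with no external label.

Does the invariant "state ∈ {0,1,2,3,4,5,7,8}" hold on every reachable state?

Answer: INVARIANT VIOLATED at state 6

Working:
Safe = {0,1,2,3,4,5,7,8}
Reachable = {0,6}
  0: ✓
  6: ✗ unsafe
counterexample path to 6: tau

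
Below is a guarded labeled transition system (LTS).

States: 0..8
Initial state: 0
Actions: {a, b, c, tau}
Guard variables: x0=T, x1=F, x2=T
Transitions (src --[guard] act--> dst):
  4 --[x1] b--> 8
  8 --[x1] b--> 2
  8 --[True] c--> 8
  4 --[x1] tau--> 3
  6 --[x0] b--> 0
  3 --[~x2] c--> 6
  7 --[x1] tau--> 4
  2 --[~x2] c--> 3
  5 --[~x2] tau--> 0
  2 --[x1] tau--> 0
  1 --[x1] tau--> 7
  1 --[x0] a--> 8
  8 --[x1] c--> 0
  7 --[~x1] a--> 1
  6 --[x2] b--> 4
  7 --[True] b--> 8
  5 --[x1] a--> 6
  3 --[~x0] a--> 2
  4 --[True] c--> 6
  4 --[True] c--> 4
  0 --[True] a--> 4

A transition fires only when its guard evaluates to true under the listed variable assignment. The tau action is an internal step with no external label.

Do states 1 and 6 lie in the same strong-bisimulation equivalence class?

Answer: NOT BISIMILAR

Working:
Bisimulation quotient by refinement:
  round 0: {{0,1,2,3,4,5,6,7,8}}
  round 1: {{0,1},{2,3,5},{4,8},{6},{7}}
  round 2: {{0,1},{2,3,5},{4},{6},{7},{8}}
  round 3: {{0},{1},{2,3,5},{4},{6},{7},{8}}
7 equivalence class(es) (converged in 4)
[1]={1}  [6]={6}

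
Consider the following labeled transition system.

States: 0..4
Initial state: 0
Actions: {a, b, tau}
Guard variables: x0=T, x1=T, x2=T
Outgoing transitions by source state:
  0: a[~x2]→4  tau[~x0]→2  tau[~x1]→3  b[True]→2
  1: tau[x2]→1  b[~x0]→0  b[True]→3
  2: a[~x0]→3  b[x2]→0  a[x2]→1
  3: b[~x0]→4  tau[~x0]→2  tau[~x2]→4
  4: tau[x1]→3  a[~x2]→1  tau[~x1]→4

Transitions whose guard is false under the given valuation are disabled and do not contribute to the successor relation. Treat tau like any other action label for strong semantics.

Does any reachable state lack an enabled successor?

Answer: DEADLOCK at state 3

Working:
Reach set: {0,1,2,3}
  0: b→2  [1 exit(s)]
  1: b→3  tau→1  [2 exit(s)]
  2: a→1  b→0  [2 exit(s)]
  3: ∅  [no exit]
trace reaching 3: b·a·b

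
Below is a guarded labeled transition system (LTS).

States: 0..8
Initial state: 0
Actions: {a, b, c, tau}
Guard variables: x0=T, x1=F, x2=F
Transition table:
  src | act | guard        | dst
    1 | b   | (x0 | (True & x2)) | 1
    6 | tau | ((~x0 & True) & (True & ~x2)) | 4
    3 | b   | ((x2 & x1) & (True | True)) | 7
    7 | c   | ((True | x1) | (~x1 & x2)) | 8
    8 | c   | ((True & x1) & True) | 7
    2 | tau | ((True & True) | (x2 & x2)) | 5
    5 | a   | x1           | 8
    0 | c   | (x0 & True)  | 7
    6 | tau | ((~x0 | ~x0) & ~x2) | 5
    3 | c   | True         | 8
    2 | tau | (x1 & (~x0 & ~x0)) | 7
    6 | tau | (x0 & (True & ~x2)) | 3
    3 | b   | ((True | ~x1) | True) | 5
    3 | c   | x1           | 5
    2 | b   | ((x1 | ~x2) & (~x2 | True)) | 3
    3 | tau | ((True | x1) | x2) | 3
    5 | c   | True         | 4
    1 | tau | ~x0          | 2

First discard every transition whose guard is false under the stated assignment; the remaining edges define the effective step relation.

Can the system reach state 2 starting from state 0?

Answer: UNREACHABLE

Trace:
Guard filter leaves 10 enabled edge(s).
depth 0: {0}
depth 1: {7}  now seen {0,7}
depth 2: {8}  now seen {0,7,8}
Reachable = {0,7,8}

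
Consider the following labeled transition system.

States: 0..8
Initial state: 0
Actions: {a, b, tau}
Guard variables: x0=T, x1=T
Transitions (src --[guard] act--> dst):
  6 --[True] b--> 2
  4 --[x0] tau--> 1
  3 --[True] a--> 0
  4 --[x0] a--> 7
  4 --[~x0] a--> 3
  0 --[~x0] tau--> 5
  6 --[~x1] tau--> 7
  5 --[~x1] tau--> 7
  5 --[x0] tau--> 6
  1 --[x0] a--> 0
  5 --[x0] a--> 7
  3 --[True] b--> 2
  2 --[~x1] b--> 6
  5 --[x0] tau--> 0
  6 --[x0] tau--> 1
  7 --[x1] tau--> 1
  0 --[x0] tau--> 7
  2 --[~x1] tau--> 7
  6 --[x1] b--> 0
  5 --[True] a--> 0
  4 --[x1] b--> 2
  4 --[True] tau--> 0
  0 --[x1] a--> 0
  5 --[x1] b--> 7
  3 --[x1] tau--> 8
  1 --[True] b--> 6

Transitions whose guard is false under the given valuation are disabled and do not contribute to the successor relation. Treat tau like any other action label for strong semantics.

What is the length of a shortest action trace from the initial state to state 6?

Layered search for 6:
  Layer 0: {0}
  Layer 1: {7}
  Layer 2: {1}
  Layer 3: {6}
first hit 6 at d=3 via tau·tau·b

Answer: 3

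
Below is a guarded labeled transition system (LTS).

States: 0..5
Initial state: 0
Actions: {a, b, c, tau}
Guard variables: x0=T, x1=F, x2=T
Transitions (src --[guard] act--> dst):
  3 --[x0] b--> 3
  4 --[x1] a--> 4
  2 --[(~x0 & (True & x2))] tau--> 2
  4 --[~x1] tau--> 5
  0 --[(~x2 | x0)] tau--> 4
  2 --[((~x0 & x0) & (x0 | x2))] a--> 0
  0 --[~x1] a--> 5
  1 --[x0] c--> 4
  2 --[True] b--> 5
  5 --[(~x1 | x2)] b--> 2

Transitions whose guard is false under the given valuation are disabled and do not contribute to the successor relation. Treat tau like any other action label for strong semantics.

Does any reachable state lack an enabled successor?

Answer: DEADLOCK-FREE

Working:
Reach set: {0,2,4,5}
  0: a→5  tau→4  [2 out]
  2: b→5  [1 out]
  4: tau→5  [1 out]
  5: b→2  [1 out]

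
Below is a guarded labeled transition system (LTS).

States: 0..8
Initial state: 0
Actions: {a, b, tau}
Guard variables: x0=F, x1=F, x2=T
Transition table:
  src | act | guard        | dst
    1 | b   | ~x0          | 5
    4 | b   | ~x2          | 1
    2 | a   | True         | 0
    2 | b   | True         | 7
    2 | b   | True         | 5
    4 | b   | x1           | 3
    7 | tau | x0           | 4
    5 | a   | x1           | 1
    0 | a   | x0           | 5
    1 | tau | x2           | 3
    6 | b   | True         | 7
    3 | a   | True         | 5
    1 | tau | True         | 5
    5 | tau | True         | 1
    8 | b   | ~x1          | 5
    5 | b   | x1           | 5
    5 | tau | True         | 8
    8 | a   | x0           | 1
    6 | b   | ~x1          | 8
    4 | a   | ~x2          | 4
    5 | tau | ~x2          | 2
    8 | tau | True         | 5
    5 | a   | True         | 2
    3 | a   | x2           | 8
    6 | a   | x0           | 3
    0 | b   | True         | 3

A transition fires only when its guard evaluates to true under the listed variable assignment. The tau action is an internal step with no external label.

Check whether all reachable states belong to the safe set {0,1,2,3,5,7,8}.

Answer: INVARIANT HOLDS

Trace:
Inv-set: {0,1,2,3,5,7,8}
R = {0,1,2,3,5,7,8}
  0: ✓
  1: ✓
  2: ✓
  3: ✓
  5: ✓
  7: ✓
  8: ✓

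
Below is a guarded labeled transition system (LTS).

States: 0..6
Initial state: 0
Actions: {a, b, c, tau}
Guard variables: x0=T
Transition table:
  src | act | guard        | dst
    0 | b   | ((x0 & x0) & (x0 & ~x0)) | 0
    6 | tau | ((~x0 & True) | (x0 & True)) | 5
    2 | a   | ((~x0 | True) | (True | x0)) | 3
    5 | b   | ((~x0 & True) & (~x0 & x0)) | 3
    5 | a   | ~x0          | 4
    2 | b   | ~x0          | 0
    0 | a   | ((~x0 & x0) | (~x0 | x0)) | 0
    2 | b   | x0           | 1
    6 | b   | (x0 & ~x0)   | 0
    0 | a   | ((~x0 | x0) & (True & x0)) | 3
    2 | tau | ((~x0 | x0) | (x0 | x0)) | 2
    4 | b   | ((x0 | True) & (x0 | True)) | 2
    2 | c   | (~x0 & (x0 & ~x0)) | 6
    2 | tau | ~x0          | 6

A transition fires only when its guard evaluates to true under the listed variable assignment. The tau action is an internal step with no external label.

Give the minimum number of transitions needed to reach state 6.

Answer: UNREACHABLE

Analysis:
Layered search for 6:
  L0 = {0}
  L1 = {3}
6 never appears.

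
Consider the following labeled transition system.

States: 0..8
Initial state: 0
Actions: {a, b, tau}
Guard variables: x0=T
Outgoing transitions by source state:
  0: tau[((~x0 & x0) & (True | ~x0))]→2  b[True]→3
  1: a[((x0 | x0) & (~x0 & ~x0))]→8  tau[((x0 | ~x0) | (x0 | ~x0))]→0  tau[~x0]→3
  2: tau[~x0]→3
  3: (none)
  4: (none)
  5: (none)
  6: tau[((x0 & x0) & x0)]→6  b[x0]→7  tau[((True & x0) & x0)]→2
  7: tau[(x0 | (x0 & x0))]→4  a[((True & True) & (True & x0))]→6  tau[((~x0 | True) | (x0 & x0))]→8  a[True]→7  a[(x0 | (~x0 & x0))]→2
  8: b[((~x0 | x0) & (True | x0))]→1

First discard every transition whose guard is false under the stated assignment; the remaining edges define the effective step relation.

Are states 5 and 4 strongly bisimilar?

Bisimulation quotient by refinement:
  P[0] = {{0,1,2,3,4,5,6,7,8}}
  P[1] = {{0,8},{1},{2,3,4,5},{6},{7}}
  P[2] = {{0},{1},{2,3,4,5},{6},{7},{8}}
Fixed point at round 3; 6 class(es).
[5]={2,3,4,5}  [4]={2,3,4,5}

Answer: BISIMILAR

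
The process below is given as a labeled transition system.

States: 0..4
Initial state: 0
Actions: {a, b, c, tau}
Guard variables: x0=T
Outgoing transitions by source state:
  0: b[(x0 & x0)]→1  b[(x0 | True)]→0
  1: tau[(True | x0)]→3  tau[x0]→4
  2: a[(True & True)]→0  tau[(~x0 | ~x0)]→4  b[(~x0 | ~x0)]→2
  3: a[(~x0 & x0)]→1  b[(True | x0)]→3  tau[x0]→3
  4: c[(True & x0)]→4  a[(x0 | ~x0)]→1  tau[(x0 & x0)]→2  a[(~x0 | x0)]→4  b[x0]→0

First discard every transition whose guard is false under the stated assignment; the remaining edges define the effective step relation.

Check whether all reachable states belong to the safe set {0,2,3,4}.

Safe = {0,2,3,4}
Reachable = {0,1,2,3,4}
  0: ✓
  1: VIOLATES
  2: ✓
  3: ✓
  4: ✓
counterexample path to 1: b

Answer: INVARIANT VIOLATED at state 1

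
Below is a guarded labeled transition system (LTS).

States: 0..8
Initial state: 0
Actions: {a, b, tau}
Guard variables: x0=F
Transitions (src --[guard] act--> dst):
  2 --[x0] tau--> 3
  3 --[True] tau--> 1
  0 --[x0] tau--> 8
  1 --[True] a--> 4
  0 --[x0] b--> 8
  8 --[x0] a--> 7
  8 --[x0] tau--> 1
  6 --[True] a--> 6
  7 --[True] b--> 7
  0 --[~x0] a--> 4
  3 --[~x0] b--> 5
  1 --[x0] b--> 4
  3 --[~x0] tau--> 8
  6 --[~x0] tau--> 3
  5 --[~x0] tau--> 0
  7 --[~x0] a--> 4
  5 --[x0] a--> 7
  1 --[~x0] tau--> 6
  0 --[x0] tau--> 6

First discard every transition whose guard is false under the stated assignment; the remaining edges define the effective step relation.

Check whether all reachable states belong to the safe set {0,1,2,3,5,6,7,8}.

Inv-set: {0,1,2,3,5,6,7,8}
Reach set: {0,4}
  0: safe
  4: ✗ unsafe
counterexample path to 4: a

Answer: INVARIANT VIOLATED at state 4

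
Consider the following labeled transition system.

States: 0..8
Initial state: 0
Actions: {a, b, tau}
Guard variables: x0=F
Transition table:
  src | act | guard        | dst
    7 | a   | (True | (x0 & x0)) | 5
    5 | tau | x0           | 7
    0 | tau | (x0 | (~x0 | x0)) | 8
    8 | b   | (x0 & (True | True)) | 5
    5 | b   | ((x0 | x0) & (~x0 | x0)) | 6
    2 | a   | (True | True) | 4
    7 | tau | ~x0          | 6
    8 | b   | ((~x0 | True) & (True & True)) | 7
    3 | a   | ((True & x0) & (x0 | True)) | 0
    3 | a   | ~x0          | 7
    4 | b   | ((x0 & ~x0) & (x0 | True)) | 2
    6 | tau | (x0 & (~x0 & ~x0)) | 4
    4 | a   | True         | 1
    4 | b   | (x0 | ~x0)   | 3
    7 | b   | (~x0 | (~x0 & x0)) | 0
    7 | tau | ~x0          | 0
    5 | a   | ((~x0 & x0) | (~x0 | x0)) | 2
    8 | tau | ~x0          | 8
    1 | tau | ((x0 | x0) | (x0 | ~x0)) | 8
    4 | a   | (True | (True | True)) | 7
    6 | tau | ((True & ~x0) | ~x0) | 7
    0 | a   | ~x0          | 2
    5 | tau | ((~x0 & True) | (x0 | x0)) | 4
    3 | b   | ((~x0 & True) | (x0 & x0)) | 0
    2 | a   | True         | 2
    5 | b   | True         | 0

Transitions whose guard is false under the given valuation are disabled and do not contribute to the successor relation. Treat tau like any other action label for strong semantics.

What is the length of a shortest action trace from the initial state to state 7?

BFS to 7:
  depth 0: {0}
  depth 1: {2,8}
  depth 2: {4,7}
7 enters at depth 2; path tau·b

Answer: 2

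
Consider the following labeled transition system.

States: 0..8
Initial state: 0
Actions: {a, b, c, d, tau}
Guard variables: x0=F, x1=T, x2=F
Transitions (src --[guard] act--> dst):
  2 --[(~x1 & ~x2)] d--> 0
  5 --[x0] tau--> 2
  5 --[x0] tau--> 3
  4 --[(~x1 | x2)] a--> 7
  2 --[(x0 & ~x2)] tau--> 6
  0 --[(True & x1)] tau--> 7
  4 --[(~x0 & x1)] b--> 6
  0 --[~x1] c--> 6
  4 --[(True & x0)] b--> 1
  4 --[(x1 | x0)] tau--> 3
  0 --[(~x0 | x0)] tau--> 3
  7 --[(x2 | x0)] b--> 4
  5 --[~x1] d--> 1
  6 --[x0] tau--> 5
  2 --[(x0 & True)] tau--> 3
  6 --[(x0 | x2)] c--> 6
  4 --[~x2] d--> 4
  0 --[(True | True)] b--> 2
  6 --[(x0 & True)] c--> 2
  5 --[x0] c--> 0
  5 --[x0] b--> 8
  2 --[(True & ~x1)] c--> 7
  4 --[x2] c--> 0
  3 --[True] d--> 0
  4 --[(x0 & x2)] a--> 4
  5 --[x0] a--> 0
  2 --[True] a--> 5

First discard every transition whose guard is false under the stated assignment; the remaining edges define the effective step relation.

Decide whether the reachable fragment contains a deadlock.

Reach set: {0,2,3,5,7}
  0: b→2  tau→3  tau→7  [3 out]
  2: a→5  [1 out]
  3: d→0  [1 out]
  5: ∅  [deadlock]
  7: ∅  [deadlock]
Path to 5: b·a

Answer: DEADLOCK at state 5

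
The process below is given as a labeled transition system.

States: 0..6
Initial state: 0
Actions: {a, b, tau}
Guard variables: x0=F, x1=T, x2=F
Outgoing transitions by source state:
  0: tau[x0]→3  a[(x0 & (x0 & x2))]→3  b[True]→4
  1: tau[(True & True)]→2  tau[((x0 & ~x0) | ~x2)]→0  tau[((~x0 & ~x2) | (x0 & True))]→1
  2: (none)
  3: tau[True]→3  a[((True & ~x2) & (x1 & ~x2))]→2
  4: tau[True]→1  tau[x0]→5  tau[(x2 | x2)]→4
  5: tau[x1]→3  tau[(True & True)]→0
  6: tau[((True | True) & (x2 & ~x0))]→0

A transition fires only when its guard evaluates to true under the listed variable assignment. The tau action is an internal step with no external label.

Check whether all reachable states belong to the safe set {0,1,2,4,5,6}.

Allowed set {0,1,2,4,5,6}
Reachable = {0,1,2,4}
  0: ok
  1: ok
  2: ok
  4: ok

Answer: INVARIANT HOLDS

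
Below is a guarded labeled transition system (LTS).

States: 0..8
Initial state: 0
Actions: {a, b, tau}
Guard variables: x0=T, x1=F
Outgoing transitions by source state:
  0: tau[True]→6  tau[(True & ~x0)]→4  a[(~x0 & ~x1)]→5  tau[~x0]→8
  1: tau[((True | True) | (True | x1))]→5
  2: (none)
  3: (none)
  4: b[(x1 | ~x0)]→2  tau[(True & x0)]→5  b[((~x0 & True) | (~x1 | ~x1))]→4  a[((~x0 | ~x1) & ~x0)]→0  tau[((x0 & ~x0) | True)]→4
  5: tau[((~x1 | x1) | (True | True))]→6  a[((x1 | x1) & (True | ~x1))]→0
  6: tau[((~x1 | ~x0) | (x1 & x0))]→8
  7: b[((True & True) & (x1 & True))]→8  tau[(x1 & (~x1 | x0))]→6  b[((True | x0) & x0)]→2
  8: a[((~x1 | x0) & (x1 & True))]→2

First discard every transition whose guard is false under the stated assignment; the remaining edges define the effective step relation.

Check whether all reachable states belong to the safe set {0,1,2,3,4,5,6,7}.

Answer: INVARIANT VIOLATED at state 8

Trace:
Safe = {0,1,2,3,4,5,6,7}
Reachable = {0,6,8}
  0: ✓
  6: ✓
  8: ✗ unsafe
witness against invariant: tau·tau → 8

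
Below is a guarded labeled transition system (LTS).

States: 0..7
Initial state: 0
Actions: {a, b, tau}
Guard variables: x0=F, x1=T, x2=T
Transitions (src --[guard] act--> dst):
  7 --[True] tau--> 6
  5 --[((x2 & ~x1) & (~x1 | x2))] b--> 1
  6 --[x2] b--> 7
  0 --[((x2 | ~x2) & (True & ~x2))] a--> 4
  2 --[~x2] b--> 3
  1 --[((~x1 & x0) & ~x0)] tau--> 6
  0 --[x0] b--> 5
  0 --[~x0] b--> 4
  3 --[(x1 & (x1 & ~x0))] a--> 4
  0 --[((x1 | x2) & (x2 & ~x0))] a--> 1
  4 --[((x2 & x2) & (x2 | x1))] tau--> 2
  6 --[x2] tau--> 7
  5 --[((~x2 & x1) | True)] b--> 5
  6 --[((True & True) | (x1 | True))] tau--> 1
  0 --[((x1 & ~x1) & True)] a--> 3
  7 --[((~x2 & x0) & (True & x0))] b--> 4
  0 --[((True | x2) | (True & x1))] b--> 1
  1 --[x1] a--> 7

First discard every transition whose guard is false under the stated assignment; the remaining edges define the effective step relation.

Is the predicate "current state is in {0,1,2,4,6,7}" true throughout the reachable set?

Inv-set: {0,1,2,4,6,7}
R = {0,1,2,4,6,7}
  0: ✓
  1: ✓
  2: ✓
  4: ✓
  6: ✓
  7: ✓

Answer: INVARIANT HOLDS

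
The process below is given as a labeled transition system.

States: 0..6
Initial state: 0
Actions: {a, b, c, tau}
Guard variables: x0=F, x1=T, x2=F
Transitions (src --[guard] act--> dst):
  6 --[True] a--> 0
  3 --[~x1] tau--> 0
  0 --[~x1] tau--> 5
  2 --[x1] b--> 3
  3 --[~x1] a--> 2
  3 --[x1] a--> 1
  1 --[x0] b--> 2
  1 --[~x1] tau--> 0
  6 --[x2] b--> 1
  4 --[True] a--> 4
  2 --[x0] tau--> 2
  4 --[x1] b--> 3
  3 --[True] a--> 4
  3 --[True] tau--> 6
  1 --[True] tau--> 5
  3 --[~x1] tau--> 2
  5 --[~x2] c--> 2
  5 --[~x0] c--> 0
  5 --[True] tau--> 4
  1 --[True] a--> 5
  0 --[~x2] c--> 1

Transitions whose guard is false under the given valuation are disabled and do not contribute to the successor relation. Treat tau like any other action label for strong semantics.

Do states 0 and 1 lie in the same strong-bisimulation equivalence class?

Answer: NOT BISIMILAR

Working:
Compute ~ classes (split until stable):
  round 0: {{0,1,2,3,4,5,6}}
  round 1: {{0},{1,3},{2},{4},{5},{6}}
  round 2: {{0},{1},{2},{3},{4},{5},{6}}
7 equivalence class(es) (converged in 3)
0∈{0}, 1∈{1}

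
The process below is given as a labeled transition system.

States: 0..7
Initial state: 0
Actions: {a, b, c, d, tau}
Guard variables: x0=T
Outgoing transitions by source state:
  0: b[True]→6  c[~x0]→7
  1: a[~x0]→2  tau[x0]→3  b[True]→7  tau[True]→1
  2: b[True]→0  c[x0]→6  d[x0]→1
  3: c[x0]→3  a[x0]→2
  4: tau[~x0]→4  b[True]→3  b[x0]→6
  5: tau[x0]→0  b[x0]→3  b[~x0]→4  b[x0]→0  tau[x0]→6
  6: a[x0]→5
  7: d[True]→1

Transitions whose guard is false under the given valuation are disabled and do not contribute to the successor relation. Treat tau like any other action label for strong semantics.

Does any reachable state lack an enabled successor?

Answer: DEADLOCK-FREE

Trace:
Reach set: {0,1,2,3,5,6,7}
  0: b→6  [1 out]
  1: b→7  tau→1  tau→3  [3 out]
  2: b→0  c→6  d→1  [3 out]
  3: a→2  c→3  [2 out]
  5: b→0  b→3  tau→0  tau→6  [4 out]
  6: a→5  [1 out]
  7: d→1  [1 out]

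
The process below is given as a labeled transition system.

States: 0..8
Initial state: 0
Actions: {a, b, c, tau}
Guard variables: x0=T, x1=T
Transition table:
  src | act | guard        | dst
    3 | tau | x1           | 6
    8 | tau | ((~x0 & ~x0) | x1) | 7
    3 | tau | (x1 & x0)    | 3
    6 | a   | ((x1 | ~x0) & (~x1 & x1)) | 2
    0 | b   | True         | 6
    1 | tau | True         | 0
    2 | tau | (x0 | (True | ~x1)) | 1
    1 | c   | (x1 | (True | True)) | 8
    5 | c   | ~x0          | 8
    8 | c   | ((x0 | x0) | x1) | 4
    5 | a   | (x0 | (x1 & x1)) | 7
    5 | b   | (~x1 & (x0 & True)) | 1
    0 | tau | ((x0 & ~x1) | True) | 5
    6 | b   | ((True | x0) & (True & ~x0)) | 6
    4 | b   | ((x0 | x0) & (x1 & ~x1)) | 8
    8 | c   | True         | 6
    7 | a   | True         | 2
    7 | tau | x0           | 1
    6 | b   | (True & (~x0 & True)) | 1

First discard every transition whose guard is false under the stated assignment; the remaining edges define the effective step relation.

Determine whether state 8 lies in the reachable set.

Answer: REACHABLE

Working:
After dropping false guards: 13 live edges.
depth 0: {0}
depth 1: {5,6}  total {0,5,6}
depth 2: {7}  total {0,5,6,7}
depth 3: {1,2}  total {0,1,2,5,6,7}
depth 4: {8}  total {0,1,2,5,6,7,8}
depth 5: {4}  total {0,1,2,4,5,6,7,8}
Reach set: {0,1,2,4,5,6,7,8}
trace reaching 8: tau·a·tau·c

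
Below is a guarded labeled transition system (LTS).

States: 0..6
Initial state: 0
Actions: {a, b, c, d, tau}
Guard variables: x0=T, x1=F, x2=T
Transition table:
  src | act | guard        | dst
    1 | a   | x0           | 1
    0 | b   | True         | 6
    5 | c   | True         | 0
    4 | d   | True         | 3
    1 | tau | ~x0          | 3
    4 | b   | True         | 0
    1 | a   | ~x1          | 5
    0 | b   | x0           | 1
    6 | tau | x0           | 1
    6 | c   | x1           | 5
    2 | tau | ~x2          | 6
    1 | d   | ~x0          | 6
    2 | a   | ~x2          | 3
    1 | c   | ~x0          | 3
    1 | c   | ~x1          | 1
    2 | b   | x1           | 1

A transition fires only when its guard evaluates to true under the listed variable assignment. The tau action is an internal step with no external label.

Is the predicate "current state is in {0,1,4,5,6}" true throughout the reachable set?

Answer: INVARIANT HOLDS

Analysis:
Safe = {0,1,4,5,6}
Reach set: {0,1,5,6}
  0: ✓
  1: ✓
  5: ✓
  6: ✓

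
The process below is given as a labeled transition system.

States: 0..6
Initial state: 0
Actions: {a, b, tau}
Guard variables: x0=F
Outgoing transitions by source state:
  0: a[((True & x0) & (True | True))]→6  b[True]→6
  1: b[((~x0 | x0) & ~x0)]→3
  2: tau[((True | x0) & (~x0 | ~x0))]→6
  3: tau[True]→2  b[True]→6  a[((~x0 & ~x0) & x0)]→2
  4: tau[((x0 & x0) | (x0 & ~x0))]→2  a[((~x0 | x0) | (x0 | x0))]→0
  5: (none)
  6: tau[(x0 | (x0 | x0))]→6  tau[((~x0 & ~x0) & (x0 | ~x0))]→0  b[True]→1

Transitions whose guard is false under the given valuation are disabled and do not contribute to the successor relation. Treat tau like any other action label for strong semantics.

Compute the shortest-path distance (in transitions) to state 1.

Layered search for 1:
  Layer 0: {0}
  Layer 1: {6}
  Layer 2: {1}
1 enters at depth 2; path b·b

Answer: 2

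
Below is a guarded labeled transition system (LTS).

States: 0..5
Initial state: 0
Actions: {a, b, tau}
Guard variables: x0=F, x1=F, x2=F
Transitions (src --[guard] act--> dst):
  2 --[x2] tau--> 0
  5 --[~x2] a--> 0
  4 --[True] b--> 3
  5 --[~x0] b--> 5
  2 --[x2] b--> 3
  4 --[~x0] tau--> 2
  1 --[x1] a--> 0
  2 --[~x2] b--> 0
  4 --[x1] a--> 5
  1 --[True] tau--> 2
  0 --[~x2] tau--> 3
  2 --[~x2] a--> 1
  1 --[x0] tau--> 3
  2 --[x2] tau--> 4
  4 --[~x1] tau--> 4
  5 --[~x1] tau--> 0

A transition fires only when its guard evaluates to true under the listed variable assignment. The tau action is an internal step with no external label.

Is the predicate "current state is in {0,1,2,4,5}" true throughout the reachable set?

Allowed set {0,1,2,4,5}
R = {0,3}
  0: ok
  3: VIOLATES
witness against invariant: tau → 3

Answer: INVARIANT VIOLATED at state 3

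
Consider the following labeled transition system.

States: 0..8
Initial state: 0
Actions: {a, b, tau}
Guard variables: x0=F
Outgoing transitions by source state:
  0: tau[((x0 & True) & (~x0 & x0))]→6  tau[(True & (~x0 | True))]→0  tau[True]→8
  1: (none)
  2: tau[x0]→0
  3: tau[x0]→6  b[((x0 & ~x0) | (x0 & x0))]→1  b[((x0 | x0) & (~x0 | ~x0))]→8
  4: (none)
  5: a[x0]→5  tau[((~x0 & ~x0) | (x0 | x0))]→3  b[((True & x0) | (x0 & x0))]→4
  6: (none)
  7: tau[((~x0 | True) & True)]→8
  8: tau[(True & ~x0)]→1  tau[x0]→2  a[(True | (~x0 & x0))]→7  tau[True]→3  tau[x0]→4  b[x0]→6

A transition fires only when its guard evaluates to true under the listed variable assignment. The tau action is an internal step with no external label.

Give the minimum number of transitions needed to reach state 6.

BFS to 6:
  depth 0: {0}
  depth 1: {8}
  depth 2: {1,3,7}
6 never appears.

Answer: UNREACHABLE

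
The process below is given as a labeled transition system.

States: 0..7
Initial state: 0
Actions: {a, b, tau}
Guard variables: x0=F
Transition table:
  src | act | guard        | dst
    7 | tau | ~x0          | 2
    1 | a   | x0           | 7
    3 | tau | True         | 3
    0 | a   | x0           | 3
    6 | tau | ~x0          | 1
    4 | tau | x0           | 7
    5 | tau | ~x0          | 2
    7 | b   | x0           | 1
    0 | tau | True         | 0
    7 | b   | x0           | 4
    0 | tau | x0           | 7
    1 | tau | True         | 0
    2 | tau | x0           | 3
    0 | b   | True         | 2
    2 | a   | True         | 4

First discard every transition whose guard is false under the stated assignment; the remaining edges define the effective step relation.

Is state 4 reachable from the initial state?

Answer: REACHABLE

Trace:
8 transition(s) survive guard evaluation.
Layer 0: {0}
Layer 1: {2}  total {0,2}
Layer 2: {4}  total {0,2,4}
R = {0,2,4}
Path to 4: b·a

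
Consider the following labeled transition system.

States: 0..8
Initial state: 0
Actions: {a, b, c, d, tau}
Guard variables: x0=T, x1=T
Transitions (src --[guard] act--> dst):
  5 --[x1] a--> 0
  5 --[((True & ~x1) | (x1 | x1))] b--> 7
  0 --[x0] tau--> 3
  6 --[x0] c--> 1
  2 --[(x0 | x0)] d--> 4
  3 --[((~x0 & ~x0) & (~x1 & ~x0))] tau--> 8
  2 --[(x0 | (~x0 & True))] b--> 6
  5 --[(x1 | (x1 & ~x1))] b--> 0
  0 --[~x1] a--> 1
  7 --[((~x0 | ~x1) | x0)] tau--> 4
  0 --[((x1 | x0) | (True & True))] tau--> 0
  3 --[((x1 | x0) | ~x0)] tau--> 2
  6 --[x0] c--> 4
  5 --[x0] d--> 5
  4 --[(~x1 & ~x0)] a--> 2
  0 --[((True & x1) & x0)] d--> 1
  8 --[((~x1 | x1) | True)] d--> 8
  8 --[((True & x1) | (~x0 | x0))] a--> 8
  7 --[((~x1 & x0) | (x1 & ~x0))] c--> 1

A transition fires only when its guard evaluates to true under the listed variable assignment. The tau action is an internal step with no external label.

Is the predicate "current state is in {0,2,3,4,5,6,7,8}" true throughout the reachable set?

Inv-set: {0,2,3,4,5,6,7,8}
R = {0,1,2,3,4,6}
  0: safe
  1: outside
  2: safe
  3: safe
  4: safe
  6: safe
reach 1 via d — violates

Answer: INVARIANT VIOLATED at state 1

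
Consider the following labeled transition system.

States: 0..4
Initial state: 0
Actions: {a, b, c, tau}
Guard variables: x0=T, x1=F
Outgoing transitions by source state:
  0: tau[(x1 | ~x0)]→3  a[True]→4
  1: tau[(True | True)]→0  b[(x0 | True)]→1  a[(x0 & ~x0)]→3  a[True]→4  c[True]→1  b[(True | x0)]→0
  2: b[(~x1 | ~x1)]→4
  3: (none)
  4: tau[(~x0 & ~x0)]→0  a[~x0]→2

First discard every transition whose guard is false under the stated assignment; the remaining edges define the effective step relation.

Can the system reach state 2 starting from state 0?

Guard filter leaves 7 enabled edge(s).
Layer 0: {0}
Layer 1: {4}  cumulative {0,4}
Reach set: {0,4}

Answer: UNREACHABLE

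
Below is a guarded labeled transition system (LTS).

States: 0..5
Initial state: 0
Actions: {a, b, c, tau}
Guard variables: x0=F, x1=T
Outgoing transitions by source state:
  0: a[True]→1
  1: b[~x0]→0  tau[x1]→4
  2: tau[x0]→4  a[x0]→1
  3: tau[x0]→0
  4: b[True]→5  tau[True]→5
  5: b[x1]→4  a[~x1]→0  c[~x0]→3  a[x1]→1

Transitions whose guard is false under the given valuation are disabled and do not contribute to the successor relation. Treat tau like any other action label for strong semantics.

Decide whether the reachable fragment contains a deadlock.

R = {0,1,3,4,5}
  0: a→1  [deg 1]
  1: b→0  tau→4  [deg 2]
  3: ∅  [no exit]
  4: b→5  tau→5  [deg 2]
  5: a→1  b→4  c→3  [deg 3]
Path to 3: a·tau·b·c

Answer: DEADLOCK at state 3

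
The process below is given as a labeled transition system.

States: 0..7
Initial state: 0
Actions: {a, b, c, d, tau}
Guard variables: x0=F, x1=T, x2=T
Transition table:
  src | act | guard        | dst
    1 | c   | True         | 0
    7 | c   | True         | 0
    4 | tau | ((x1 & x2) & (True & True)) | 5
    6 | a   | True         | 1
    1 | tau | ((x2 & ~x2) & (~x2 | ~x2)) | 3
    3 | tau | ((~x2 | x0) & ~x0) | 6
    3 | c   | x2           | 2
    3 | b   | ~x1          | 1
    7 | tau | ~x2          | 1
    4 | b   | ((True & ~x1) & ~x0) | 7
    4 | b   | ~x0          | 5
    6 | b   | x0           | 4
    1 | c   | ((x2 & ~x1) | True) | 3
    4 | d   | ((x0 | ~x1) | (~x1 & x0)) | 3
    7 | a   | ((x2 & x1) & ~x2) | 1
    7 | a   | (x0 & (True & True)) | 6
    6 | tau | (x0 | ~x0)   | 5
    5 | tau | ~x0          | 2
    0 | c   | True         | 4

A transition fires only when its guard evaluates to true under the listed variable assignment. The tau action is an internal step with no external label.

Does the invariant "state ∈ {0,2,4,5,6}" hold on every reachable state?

Allowed set {0,2,4,5,6}
Reach set: {0,2,4,5}
  0: ✓
  2: ✓
  4: ✓
  5: ✓

Answer: INVARIANT HOLDS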